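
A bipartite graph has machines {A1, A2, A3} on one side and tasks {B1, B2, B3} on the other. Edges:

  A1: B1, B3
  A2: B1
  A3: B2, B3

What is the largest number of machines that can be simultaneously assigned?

3

Unit-capacity flow: source→left, listed edges, right→sink; max matching = max flow.
Augmenting path A1→B1 (+1); matched 1.
Augmenting path A3→B2 (+1); matched 2.
Augmenting path A2→B1→A1→B3 (+1); matched 3.
No augmenting path remains; maximum matching = 3.
König certificate: {A1, A2, A3} is a vertex cover of size 3 (every listed pair touches it), so no matching can be larger.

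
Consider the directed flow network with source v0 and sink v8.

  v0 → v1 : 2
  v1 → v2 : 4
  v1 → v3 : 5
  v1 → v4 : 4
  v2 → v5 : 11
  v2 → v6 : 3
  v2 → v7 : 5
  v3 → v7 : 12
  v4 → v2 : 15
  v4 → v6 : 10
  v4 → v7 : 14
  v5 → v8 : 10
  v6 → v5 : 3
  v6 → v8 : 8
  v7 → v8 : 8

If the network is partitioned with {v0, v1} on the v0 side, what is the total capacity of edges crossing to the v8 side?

13

Edges leaving {v0, v1}: v1→v2 (4), v1→v3 (5), v1→v4 (4).
Cut capacity = 4 + 5 + 4 = 13.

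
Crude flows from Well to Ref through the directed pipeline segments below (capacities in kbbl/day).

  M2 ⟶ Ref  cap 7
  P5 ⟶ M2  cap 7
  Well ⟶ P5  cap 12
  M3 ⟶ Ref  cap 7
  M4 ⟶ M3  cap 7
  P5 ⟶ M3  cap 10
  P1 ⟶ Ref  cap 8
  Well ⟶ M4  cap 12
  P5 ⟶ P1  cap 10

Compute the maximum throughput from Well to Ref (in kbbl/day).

19

Augment Well→P5→M2→Ref: bottleneck 7, flow now 7.
Augment Well→P5→P1→Ref: bottleneck 5, flow now 12.
Augment Well→M4→M3→Ref: bottleneck 7, flow now 19.
No augmenting path remains; maximum flow = 19.
In the residual graph, reachable from Well: {Well, M4}.
Min-cut edges: Well→P5 (12), M4→M3 (7); capacity 12 + 7 = 19.
This cut is saturated, so no flow can exceed 19.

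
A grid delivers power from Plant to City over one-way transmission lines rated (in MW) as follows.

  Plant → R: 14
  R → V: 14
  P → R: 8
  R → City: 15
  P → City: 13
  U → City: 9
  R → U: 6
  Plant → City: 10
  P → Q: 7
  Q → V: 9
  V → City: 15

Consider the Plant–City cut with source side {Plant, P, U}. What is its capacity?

61

Edges leaving {Plant, P, U}: Plant→R (14), Plant→City (10), P→Q (7), P→R (8), P→City (13), U→City (9).
Cut capacity = 14 + 10 + 7 + 8 + 13 + 9 = 61.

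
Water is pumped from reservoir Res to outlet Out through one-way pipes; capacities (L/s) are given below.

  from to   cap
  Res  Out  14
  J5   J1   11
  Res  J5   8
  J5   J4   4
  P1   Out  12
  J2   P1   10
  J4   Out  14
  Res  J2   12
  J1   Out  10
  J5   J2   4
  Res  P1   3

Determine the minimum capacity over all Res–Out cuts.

Augment Res→Out: bottleneck 14, flow now 14.
Augment Res→P1→Out: bottleneck 3, flow now 17.
Augment Res→J5→J4→Out: bottleneck 4, flow now 21.
Augment Res→J5→J1→Out: bottleneck 4, flow now 25.
Augment Res→J2→P1→Out: bottleneck 9, flow now 34.
No augmenting path remains; maximum flow = 34.
By max-flow min-cut, the minimum cut capacity equals the max flow.
In the residual graph, reachable from Res: {Res, J2, P1}.
Min-cut edges: Res→J5 (8), Res→Out (14), P1→Out (12); capacity 8 + 14 + 12 = 34.

34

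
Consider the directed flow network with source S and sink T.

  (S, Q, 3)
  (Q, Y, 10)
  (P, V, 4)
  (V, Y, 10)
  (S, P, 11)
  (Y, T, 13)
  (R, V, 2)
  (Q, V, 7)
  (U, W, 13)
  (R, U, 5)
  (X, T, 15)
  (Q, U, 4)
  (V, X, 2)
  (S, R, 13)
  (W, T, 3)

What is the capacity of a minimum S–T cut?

Augment S→Q→Y→T: bottleneck 3, flow now 3.
Augment S→P→V→X→T: bottleneck 2, flow now 5.
Augment S→P→V→Y→T: bottleneck 2, flow now 7.
Augment S→R→U→W→T: bottleneck 3, flow now 10.
Augment S→R→V→Y→T: bottleneck 2, flow now 12.
No augmenting path remains; maximum flow = 12.
By max-flow min-cut, the minimum cut capacity equals the max flow.
In the residual graph, reachable from S: {S, P, R, U, W}.
Min-cut edges: S→Q (3), P→V (4), R→V (2), W→T (3); capacity 3 + 4 + 2 + 3 = 12.

12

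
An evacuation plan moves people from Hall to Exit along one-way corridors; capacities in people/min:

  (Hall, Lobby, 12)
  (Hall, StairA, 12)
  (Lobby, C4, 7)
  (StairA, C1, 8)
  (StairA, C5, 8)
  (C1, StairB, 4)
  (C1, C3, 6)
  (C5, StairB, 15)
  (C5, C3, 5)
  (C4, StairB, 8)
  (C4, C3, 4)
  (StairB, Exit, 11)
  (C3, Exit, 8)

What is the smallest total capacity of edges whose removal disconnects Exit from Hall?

19

Augment Hall→Lobby→C4→StairB→Exit: bottleneck 7, flow now 7.
Augment Hall→StairA→C1→StairB→Exit: bottleneck 4, flow now 11.
Augment Hall→StairA→C1→C3→Exit: bottleneck 4, flow now 15.
Augment Hall→StairA→C5→C3→Exit: bottleneck 4, flow now 19.
No augmenting path remains; maximum flow = 19.
By max-flow min-cut, the minimum cut capacity equals the max flow.
In the residual graph, reachable from Hall: {Hall, Lobby}.
Min-cut edges: Hall→StairA (12), Lobby→C4 (7); capacity 12 + 7 = 19.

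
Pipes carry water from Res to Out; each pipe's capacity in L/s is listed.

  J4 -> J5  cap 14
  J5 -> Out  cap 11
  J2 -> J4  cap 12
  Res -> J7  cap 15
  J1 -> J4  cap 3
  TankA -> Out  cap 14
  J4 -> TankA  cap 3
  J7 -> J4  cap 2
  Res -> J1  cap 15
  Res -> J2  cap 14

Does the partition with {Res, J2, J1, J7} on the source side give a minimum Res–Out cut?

Given cut capacity: 12 + 3 + 2 = 17.
Augment Res→J2→J4→J5→Out: bottleneck 11, flow now 11.
Augment Res→J2→J4→TankA→Out: bottleneck 1, flow now 12.
Augment Res→J1→J4→TankA→Out: bottleneck 2, flow now 14.
No augmenting path remains; maximum flow = 14.
In the residual graph, reachable from Res: {Res, J2, J1, J7, J4, J5}.
Min-cut edges: J4→TankA (3), J5→Out (11); capacity 3 + 11 = 14.
Cut capacity 17 exceeds the max flow 14, so it is not minimum.

No — its capacity is 17, but the minimum cut has capacity 14.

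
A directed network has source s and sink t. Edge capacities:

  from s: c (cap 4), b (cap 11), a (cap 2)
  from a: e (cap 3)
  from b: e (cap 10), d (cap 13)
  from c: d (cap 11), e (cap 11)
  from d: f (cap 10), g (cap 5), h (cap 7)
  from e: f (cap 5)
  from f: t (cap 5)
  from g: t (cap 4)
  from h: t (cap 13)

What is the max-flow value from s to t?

Augment s→a→e→f→t: bottleneck 2, flow now 2.
Augment s→b→d→f→t: bottleneck 3, flow now 5.
Augment s→b→d→g→t: bottleneck 4, flow now 9.
Augment s→b→d→h→t: bottleneck 4, flow now 13.
Augment s→c→d→h→t: bottleneck 3, flow now 16.
No augmenting path remains; maximum flow = 16.
In the residual graph, reachable from s: {s, a, b, c, d, e, f, g}.
Min-cut edges: d→h (7), f→t (5), g→t (4); capacity 7 + 5 + 4 = 16.
This cut is saturated, so no flow can exceed 16.

16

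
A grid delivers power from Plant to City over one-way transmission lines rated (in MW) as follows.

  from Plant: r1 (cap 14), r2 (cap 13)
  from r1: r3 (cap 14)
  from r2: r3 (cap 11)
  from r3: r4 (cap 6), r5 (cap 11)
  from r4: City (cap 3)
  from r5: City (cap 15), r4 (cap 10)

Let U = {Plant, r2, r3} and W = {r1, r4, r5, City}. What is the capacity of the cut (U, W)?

31

Edges leaving {Plant, r2, r3}: Plant→r1 (14), r3→r4 (6), r3→r5 (11).
Cut capacity = 14 + 6 + 11 = 31.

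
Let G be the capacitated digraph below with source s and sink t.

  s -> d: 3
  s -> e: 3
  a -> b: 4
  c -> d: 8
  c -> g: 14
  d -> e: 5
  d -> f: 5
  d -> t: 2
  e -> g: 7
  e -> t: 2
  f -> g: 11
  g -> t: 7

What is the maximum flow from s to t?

6

Augment s→d→t: bottleneck 2, flow now 2.
Augment s→e→t: bottleneck 2, flow now 4.
Augment s→e→g→t: bottleneck 1, flow now 5.
Augment s→d→e→g→t: bottleneck 1, flow now 6.
No augmenting path remains; maximum flow = 6.
In the residual graph, reachable from s: {s}.
Min-cut edges: s→d (3), s→e (3); capacity 3 + 3 = 6.
This cut is saturated, so no flow can exceed 6.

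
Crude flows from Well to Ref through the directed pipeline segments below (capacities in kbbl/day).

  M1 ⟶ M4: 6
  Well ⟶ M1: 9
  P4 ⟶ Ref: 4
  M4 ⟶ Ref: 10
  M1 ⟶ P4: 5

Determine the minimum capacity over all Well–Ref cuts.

9

Augment Well→M1→P4→Ref: bottleneck 4, flow now 4.
Augment Well→M1→M4→Ref: bottleneck 5, flow now 9.
No augmenting path remains; maximum flow = 9.
By max-flow min-cut, the minimum cut capacity equals the max flow.
In the residual graph, reachable from Well: {Well}.
Min-cut edges: Well→M1 (9); capacity 9 = 9.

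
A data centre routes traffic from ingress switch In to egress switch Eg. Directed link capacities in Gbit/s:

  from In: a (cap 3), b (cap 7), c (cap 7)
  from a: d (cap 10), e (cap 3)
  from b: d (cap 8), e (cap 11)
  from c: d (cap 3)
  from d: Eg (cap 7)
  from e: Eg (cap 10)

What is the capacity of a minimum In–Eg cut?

13

Augment In→a→d→Eg: bottleneck 3, flow now 3.
Augment In→b→d→Eg: bottleneck 4, flow now 7.
Augment In→b→e→Eg: bottleneck 3, flow now 10.
Augment In→c→d→a→e→Eg: bottleneck 3, flow now 13. (uses reverse residual edge)
No augmenting path remains; maximum flow = 13.
By max-flow min-cut, the minimum cut capacity equals the max flow.
In the residual graph, reachable from In: {In, c}.
Min-cut edges: In→a (3), In→b (7), c→d (3); capacity 3 + 7 + 3 = 13.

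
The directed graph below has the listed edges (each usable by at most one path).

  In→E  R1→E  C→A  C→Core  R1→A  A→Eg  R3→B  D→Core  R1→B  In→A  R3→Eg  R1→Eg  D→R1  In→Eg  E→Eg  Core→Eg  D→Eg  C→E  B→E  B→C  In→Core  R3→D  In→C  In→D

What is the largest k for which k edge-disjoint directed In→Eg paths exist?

Assign every edge capacity 1; by Menger, the answer equals the max flow.
Path In→Eg (+1); total 1.
Path In→A→Eg (+1); total 2.
Path In→D→Eg (+1); total 3.
Path In→Core→Eg (+1); total 4.
Path In→E→Eg (+1); total 5.
No residual In→Eg path; max flow = 5.
Certifying cut of size 5: {A→Eg, Core→Eg, E→Eg, In→D, In→Eg}.

5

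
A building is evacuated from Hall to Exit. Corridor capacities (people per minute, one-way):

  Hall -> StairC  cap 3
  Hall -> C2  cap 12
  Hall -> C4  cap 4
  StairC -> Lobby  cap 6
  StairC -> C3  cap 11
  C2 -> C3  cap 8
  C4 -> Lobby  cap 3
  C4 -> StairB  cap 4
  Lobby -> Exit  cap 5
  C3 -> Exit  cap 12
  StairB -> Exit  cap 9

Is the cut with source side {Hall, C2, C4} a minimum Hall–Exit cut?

Given cut capacity: 3 + 8 + 3 + 4 = 18.
Augment Hall→StairC→Lobby→Exit: bottleneck 3, flow now 3.
Augment Hall→C2→C3→Exit: bottleneck 8, flow now 11.
Augment Hall→C4→Lobby→Exit: bottleneck 2, flow now 13.
Augment Hall→C4→StairB→Exit: bottleneck 2, flow now 15.
No augmenting path remains; maximum flow = 15.
In the residual graph, reachable from Hall: {Hall, C2}.
Min-cut edges: Hall→StairC (3), Hall→C4 (4), C2→C3 (8); capacity 3 + 4 + 8 = 15.
Cut capacity 18 exceeds the max flow 15, so it is not minimum.

No — its capacity is 18, but the minimum cut has capacity 15.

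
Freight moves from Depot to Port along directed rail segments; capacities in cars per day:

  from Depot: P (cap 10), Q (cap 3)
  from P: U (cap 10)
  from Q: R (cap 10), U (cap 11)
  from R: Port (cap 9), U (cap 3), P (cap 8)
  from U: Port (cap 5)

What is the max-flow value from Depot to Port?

8

Augment Depot→P→U→Port: bottleneck 5, flow now 5.
Augment Depot→Q→R→Port: bottleneck 3, flow now 8.
No augmenting path remains; maximum flow = 8.
In the residual graph, reachable from Depot: {Depot, P, U}.
Min-cut edges: Depot→Q (3), U→Port (5); capacity 3 + 5 = 8.
This cut is saturated, so no flow can exceed 8.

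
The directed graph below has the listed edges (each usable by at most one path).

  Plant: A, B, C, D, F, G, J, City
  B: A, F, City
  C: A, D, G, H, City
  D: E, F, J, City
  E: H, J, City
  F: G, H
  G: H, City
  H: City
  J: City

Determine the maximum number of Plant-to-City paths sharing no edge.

7

Assign every edge capacity 1; by Menger, the answer equals the max flow.
Path Plant→City (+1); total 1.
Path Plant→B→City (+1); total 2.
Path Plant→C→City (+1); total 3.
Path Plant→D→City (+1); total 4.
Path Plant→G→City (+1); total 5.
Path Plant→J→City (+1); total 6.
Path Plant→F→H→City (+1); total 7.
No residual Plant→City path; max flow = 7.
Certifying cut of size 7: {Plant→B, Plant→C, Plant→City, Plant→D, Plant→F, Plant→G, Plant→J}.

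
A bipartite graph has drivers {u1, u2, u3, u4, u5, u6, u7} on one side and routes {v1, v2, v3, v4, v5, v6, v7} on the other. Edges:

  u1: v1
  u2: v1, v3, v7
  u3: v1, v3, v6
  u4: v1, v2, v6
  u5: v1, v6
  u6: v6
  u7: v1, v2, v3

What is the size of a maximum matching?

Unit-capacity flow: source→left, listed edges, right→sink; max matching = max flow.
Augmenting path u1→v1 (+1); matched 1.
Augmenting path u2→v3 (+1); matched 2.
Augmenting path u3→v6 (+1); matched 3.
Augmenting path u4→v2 (+1); matched 4.
Augmenting path u7→v3→u2→v7 (+1); matched 5.
No augmenting path remains; maximum matching = 5.
König certificate: {u2, v1, v2, v3, v6} is a vertex cover of size 5 (every listed pair touches it), so no matching can be larger.

5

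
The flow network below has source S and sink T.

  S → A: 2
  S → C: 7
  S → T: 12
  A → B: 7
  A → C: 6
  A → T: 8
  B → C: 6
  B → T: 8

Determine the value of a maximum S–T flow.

Augment S→T: bottleneck 12, flow now 12.
Augment S→A→T: bottleneck 2, flow now 14.
No augmenting path remains; maximum flow = 14.
In the residual graph, reachable from S: {S, C}.
Min-cut edges: S→A (2), S→T (12); capacity 2 + 12 = 14.
This cut is saturated, so no flow can exceed 14.

14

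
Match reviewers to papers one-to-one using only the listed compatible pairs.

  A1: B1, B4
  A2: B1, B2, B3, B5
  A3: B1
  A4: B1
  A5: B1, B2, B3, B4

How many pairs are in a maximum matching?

4

Unit-capacity flow: source→left, listed edges, right→sink; max matching = max flow.
Augmenting path A1→B1 (+1); matched 1.
Augmenting path A2→B2 (+1); matched 2.
Augmenting path A5→B3 (+1); matched 3.
Augmenting path A3→B1→A1→B4 (+1); matched 4.
No augmenting path remains; maximum matching = 4.
König certificate: {A1, A2, A5, B1} is a vertex cover of size 4 (every listed pair touches it), so no matching can be larger.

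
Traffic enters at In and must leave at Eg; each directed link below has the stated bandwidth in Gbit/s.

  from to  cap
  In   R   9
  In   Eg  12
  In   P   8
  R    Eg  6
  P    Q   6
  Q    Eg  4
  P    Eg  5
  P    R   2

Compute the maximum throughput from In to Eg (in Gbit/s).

Augment In→Eg: bottleneck 12, flow now 12.
Augment In→P→Eg: bottleneck 5, flow now 17.
Augment In→R→Eg: bottleneck 6, flow now 23.
Augment In→P→Q→Eg: bottleneck 3, flow now 26.
No augmenting path remains; maximum flow = 26.
In the residual graph, reachable from In: {In, R}.
Min-cut edges: In→P (8), In→Eg (12), R→Eg (6); capacity 8 + 12 + 6 = 26.
This cut is saturated, so no flow can exceed 26.

26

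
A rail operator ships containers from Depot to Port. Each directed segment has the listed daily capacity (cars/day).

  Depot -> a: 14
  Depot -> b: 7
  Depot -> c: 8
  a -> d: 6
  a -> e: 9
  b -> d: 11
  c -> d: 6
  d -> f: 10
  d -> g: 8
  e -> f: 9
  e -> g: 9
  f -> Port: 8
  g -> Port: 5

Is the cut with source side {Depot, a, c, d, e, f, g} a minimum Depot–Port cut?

No — its capacity is 20, but the minimum cut has capacity 13.

Given cut capacity: 7 + 8 + 5 = 20.
Augment Depot→a→d→f→Port: bottleneck 6, flow now 6.
Augment Depot→a→e→f→Port: bottleneck 2, flow now 8.
Augment Depot→a→e→g→Port: bottleneck 5, flow now 13.
No augmenting path remains; maximum flow = 13.
In the residual graph, reachable from Depot: {Depot, a, b, c, d, e, f, g}.
Min-cut edges: f→Port (8), g→Port (5); capacity 8 + 5 = 13.
Cut capacity 20 exceeds the max flow 13, so it is not minimum.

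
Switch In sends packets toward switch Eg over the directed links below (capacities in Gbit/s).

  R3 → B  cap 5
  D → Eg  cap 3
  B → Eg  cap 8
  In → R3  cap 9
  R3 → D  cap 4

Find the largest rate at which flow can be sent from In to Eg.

8

Augment In→R3→B→Eg: bottleneck 5, flow now 5.
Augment In→R3→D→Eg: bottleneck 3, flow now 8.
No augmenting path remains; maximum flow = 8.
In the residual graph, reachable from In: {In, R3, D}.
Min-cut edges: R3→B (5), D→Eg (3); capacity 5 + 3 = 8.
This cut is saturated, so no flow can exceed 8.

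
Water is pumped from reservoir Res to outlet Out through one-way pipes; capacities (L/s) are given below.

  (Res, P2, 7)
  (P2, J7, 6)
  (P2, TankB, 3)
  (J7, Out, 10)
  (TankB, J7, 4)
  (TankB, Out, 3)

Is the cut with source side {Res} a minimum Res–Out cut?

Yes — it is a minimum cut (capacity 7).

Given cut capacity: 7 = 7.
Augment Res→P2→J7→Out: bottleneck 6, flow now 6.
Augment Res→P2→TankB→Out: bottleneck 1, flow now 7.
No augmenting path remains; maximum flow = 7.
Cut capacity 7 equals the max flow, so it is a minimum cut.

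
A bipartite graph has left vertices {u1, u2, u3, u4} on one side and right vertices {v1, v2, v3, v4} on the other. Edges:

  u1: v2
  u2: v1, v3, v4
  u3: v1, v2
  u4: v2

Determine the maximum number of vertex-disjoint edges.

3

Unit-capacity flow: source→left, listed edges, right→sink; max matching = max flow.
Augmenting path u1→v2 (+1); matched 1.
Augmenting path u2→v1 (+1); matched 2.
Augmenting path u3→v1→u2→v3 (+1); matched 3.
No augmenting path remains; maximum matching = 3.
König certificate: {u2, u3, v2} is a vertex cover of size 3 (every listed pair touches it), so no matching can be larger.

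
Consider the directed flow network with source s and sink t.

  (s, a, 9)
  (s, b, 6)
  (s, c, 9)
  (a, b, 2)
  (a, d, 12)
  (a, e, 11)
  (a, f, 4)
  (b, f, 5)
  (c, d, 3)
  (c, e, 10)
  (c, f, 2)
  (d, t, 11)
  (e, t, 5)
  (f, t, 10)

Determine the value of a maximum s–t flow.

Augment s→a→d→t: bottleneck 9, flow now 9.
Augment s→b→f→t: bottleneck 5, flow now 14.
Augment s→c→d→t: bottleneck 2, flow now 16.
Augment s→c→e→t: bottleneck 5, flow now 21.
Augment s→c→f→t: bottleneck 2, flow now 23.
No augmenting path remains; maximum flow = 23.
In the residual graph, reachable from s: {s, b}.
Min-cut edges: s→a (9), s→c (9), b→f (5); capacity 9 + 9 + 5 = 23.
This cut is saturated, so no flow can exceed 23.

23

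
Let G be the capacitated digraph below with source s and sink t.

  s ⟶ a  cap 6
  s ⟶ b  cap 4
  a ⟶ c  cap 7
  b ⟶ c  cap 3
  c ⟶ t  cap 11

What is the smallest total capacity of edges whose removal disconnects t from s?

Augment s→a→c→t: bottleneck 6, flow now 6.
Augment s→b→c→t: bottleneck 3, flow now 9.
No augmenting path remains; maximum flow = 9.
By max-flow min-cut, the minimum cut capacity equals the max flow.
In the residual graph, reachable from s: {s, b}.
Min-cut edges: s→a (6), b→c (3); capacity 6 + 3 = 9.

9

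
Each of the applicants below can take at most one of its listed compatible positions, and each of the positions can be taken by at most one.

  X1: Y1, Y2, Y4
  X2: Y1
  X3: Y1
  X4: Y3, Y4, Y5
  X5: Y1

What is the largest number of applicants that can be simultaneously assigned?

3

Unit-capacity flow: source→left, listed edges, right→sink; max matching = max flow.
Augmenting path X1→Y1 (+1); matched 1.
Augmenting path X4→Y3 (+1); matched 2.
Augmenting path X2→Y1→X1→Y2 (+1); matched 3.
No augmenting path remains; maximum matching = 3.
König certificate: {X1, X4, Y1} is a vertex cover of size 3 (every listed pair touches it), so no matching can be larger.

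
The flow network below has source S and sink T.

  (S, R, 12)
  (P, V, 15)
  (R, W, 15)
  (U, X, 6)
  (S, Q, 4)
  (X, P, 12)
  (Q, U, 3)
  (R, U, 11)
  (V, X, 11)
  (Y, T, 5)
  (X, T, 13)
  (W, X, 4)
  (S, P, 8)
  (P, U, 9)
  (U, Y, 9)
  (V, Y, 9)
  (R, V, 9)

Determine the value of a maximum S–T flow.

18

Augment S→P→U→X→T: bottleneck 6, flow now 6.
Augment S→P→U→Y→T: bottleneck 2, flow now 8.
Augment S→Q→U→Y→T: bottleneck 3, flow now 11.
Augment S→R→V→X→T: bottleneck 7, flow now 18.
No augmenting path remains; maximum flow = 18.
In the residual graph, reachable from S: {S, P, Q, R, U, V, W, X, Y}.
Min-cut edges: X→T (13), Y→T (5); capacity 13 + 5 = 18.
This cut is saturated, so no flow can exceed 18.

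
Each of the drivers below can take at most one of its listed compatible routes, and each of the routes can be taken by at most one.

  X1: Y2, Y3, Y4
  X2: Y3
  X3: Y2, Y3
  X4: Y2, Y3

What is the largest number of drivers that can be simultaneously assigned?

3

Unit-capacity flow: source→left, listed edges, right→sink; max matching = max flow.
Augmenting path X1→Y2 (+1); matched 1.
Augmenting path X2→Y3 (+1); matched 2.
Augmenting path X3→Y2→X1→Y4 (+1); matched 3.
No augmenting path remains; maximum matching = 3.
König certificate: {X1, Y2, Y3} is a vertex cover of size 3 (every listed pair touches it), so no matching can be larger.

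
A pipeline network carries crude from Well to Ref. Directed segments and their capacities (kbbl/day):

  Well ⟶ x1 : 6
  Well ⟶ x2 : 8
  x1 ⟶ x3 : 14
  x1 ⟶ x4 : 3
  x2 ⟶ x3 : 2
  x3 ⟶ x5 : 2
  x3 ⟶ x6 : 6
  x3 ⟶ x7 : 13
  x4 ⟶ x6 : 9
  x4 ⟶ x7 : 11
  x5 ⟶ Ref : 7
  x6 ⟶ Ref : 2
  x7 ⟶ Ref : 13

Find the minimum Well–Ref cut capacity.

8

Augment Well→x1→x3→x5→Ref: bottleneck 2, flow now 2.
Augment Well→x1→x3→x6→Ref: bottleneck 2, flow now 4.
Augment Well→x1→x3→x7→Ref: bottleneck 2, flow now 6.
Augment Well→x2→x3→x7→Ref: bottleneck 2, flow now 8.
No augmenting path remains; maximum flow = 8.
By max-flow min-cut, the minimum cut capacity equals the max flow.
In the residual graph, reachable from Well: {Well, x2}.
Min-cut edges: Well→x1 (6), x2→x3 (2); capacity 6 + 2 = 8.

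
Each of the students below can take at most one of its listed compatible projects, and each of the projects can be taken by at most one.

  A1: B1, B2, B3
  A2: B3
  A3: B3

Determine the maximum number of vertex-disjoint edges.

Unit-capacity flow: source→left, listed edges, right→sink; max matching = max flow.
Augmenting path A1→B1 (+1); matched 1.
Augmenting path A2→B3 (+1); matched 2.
No augmenting path remains; maximum matching = 2.
König certificate: {A1, B3} is a vertex cover of size 2 (every listed pair touches it), so no matching can be larger.

2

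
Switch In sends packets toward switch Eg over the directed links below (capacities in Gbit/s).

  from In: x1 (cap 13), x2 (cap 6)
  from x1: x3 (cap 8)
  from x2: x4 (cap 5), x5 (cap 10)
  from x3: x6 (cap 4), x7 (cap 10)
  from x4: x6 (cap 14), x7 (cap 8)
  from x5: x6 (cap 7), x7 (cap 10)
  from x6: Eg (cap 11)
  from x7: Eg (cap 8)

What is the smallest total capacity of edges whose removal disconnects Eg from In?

14

Augment In→x1→x3→x6→Eg: bottleneck 4, flow now 4.
Augment In→x1→x3→x7→Eg: bottleneck 4, flow now 8.
Augment In→x2→x4→x6→Eg: bottleneck 5, flow now 13.
Augment In→x2→x5→x6→Eg: bottleneck 1, flow now 14.
No augmenting path remains; maximum flow = 14.
By max-flow min-cut, the minimum cut capacity equals the max flow.
In the residual graph, reachable from In: {In, x1}.
Min-cut edges: In→x2 (6), x1→x3 (8); capacity 6 + 8 = 14.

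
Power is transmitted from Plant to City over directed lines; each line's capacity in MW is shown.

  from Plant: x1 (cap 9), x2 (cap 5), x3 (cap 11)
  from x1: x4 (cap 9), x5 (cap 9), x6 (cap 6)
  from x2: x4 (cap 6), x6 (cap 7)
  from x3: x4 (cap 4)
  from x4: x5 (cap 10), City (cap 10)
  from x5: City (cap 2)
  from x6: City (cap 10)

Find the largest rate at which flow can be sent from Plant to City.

18

Augment Plant→x1→x4→City: bottleneck 9, flow now 9.
Augment Plant→x2→x4→City: bottleneck 1, flow now 10.
Augment Plant→x2→x6→City: bottleneck 4, flow now 14.
Augment Plant→x3→x4→x5→City: bottleneck 2, flow now 16.
Augment Plant→x3→x4→x1→x6→City: bottleneck 2, flow now 18. (uses reverse residual edge)
No augmenting path remains; maximum flow = 18.
In the residual graph, reachable from Plant: {Plant, x3}.
Min-cut edges: Plant→x1 (9), Plant→x2 (5), x3→x4 (4); capacity 9 + 5 + 4 = 18.
This cut is saturated, so no flow can exceed 18.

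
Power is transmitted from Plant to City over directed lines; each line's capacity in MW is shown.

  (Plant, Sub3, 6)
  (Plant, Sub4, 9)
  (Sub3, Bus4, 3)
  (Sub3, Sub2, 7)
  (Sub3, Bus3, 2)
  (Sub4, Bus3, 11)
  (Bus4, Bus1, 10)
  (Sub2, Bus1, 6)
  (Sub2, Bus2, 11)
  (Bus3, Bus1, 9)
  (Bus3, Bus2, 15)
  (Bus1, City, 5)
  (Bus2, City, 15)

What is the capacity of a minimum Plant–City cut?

Augment Plant→Sub3→Bus4→Bus1→City: bottleneck 3, flow now 3.
Augment Plant→Sub3→Sub2→Bus1→City: bottleneck 2, flow now 5.
Augment Plant→Sub3→Sub2→Bus2→City: bottleneck 1, flow now 6.
Augment Plant→Sub4→Bus3→Bus2→City: bottleneck 9, flow now 15.
No augmenting path remains; maximum flow = 15.
By max-flow min-cut, the minimum cut capacity equals the max flow.
In the residual graph, reachable from Plant: {Plant}.
Min-cut edges: Plant→Sub3 (6), Plant→Sub4 (9); capacity 6 + 9 = 15.

15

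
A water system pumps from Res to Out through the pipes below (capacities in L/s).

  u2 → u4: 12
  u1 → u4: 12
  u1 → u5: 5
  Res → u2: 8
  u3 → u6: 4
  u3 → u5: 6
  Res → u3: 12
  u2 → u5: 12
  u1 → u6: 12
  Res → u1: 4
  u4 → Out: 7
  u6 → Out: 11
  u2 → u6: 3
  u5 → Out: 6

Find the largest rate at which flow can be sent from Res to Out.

Augment Res→u1→u4→Out: bottleneck 4, flow now 4.
Augment Res→u2→u4→Out: bottleneck 3, flow now 7.
Augment Res→u2→u5→Out: bottleneck 5, flow now 12.
Augment Res→u3→u5→Out: bottleneck 1, flow now 13.
Augment Res→u3→u6→Out: bottleneck 4, flow now 17.
Augment Res→u3→u5→u2→u6→Out: bottleneck 3, flow now 20. (uses reverse residual edge)
Augment Res→u3→u5→u2→u4→u1→u6→Out: bottleneck 2, flow now 22. (uses reverse residual edge)
No augmenting path remains; maximum flow = 22.
In the residual graph, reachable from Res: {Res, u3}.
Min-cut edges: Res→u1 (4), Res→u2 (8), u3→u5 (6), u3→u6 (4); capacity 4 + 8 + 6 + 4 = 22.
This cut is saturated, so no flow can exceed 22.

22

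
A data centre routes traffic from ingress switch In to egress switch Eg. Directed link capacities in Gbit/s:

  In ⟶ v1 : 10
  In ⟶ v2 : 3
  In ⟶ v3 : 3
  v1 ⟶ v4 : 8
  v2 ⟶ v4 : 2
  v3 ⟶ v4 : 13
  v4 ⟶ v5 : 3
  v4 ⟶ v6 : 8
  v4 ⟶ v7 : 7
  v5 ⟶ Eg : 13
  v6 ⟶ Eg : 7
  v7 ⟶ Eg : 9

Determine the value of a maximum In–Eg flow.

13

Augment In→v1→v4→v5→Eg: bottleneck 3, flow now 3.
Augment In→v1→v4→v6→Eg: bottleneck 5, flow now 8.
Augment In→v2→v4→v6→Eg: bottleneck 2, flow now 10.
Augment In→v3→v4→v7→Eg: bottleneck 3, flow now 13.
No augmenting path remains; maximum flow = 13.
In the residual graph, reachable from In: {In, v1, v2}.
Min-cut edges: In→v3 (3), v1→v4 (8), v2→v4 (2); capacity 3 + 8 + 2 = 13.
This cut is saturated, so no flow can exceed 13.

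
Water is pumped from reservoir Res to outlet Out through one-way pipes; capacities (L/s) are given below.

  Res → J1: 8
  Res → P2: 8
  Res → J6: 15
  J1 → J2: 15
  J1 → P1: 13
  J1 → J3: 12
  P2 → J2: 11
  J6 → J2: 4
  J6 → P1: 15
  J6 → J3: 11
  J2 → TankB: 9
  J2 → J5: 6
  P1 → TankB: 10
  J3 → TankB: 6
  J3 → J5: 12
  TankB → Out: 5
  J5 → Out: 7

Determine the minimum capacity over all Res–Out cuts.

12

Augment Res→J1→J2→TankB→Out: bottleneck 5, flow now 5.
Augment Res→J1→J2→J5→Out: bottleneck 3, flow now 8.
Augment Res→P2→J2→J5→Out: bottleneck 3, flow now 11.
Augment Res→J6→J3→J5→Out: bottleneck 1, flow now 12.
No augmenting path remains; maximum flow = 12.
By max-flow min-cut, the minimum cut capacity equals the max flow.
In the residual graph, reachable from Res: {Res, J1, P2, J6, J2, P1, J3, TankB, J5}.
Min-cut edges: TankB→Out (5), J5→Out (7); capacity 5 + 7 = 12.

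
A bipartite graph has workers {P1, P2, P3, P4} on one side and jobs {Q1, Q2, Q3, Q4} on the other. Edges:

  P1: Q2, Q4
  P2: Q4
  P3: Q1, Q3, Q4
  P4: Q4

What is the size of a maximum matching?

Unit-capacity flow: source→left, listed edges, right→sink; max matching = max flow.
Augmenting path P1→Q2 (+1); matched 1.
Augmenting path P2→Q4 (+1); matched 2.
Augmenting path P3→Q1 (+1); matched 3.
No augmenting path remains; maximum matching = 3.
König certificate: {P1, P3, Q4} is a vertex cover of size 3 (every listed pair touches it), so no matching can be larger.

3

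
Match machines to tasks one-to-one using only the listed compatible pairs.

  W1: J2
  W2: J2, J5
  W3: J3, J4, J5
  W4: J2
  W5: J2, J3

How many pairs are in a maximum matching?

Unit-capacity flow: source→left, listed edges, right→sink; max matching = max flow.
Augmenting path W1→J2 (+1); matched 1.
Augmenting path W2→J5 (+1); matched 2.
Augmenting path W3→J3 (+1); matched 3.
Augmenting path W5→J3→W3→J4 (+1); matched 4.
No augmenting path remains; maximum matching = 4.
König certificate: {W2, W3, W5, J2} is a vertex cover of size 4 (every listed pair touches it), so no matching can be larger.

4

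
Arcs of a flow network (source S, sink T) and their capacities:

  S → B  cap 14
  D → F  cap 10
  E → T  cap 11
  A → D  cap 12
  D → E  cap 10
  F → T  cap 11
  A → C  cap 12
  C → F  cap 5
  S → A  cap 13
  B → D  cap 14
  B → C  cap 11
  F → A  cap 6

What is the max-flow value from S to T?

Augment S→A→C→F→T: bottleneck 5, flow now 5.
Augment S→A→D→E→T: bottleneck 8, flow now 13.
Augment S→B→D→E→T: bottleneck 2, flow now 15.
Augment S→B→D→F→T: bottleneck 6, flow now 21.
No augmenting path remains; maximum flow = 21.
In the residual graph, reachable from S: {S, A, B, C, D, F}.
Min-cut edges: D→E (10), F→T (11); capacity 10 + 11 = 21.
This cut is saturated, so no flow can exceed 21.

21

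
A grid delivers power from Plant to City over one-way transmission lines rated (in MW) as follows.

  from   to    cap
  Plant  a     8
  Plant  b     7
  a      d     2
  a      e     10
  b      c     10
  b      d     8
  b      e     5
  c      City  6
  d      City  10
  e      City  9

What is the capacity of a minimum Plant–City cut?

15

Augment Plant→a→d→City: bottleneck 2, flow now 2.
Augment Plant→a→e→City: bottleneck 6, flow now 8.
Augment Plant→b→c→City: bottleneck 6, flow now 14.
Augment Plant→b→d→City: bottleneck 1, flow now 15.
No augmenting path remains; maximum flow = 15.
By max-flow min-cut, the minimum cut capacity equals the max flow.
In the residual graph, reachable from Plant: {Plant}.
Min-cut edges: Plant→a (8), Plant→b (7); capacity 8 + 7 = 15.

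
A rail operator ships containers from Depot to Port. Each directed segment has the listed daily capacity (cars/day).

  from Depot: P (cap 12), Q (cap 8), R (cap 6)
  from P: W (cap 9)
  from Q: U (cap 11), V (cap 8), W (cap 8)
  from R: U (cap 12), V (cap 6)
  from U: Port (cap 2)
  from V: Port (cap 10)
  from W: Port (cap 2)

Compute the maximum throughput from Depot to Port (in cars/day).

14

Augment Depot→P→W→Port: bottleneck 2, flow now 2.
Augment Depot→Q→U→Port: bottleneck 2, flow now 4.
Augment Depot→Q→V→Port: bottleneck 6, flow now 10.
Augment Depot→R→V→Port: bottleneck 4, flow now 14.
No augmenting path remains; maximum flow = 14.
In the residual graph, reachable from Depot: {Depot, P, Q, R, U, V, W}.
Min-cut edges: U→Port (2), V→Port (10), W→Port (2); capacity 2 + 10 + 2 = 14.
This cut is saturated, so no flow can exceed 14.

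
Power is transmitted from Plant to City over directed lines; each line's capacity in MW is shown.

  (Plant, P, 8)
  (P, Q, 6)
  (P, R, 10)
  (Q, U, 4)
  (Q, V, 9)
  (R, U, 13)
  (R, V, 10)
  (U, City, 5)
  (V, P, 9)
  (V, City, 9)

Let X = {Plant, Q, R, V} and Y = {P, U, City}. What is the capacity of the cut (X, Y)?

Edges leaving {Plant, Q, R, V}: Plant→P (8), Q→U (4), R→U (13), V→P (9), V→City (9).
Cut capacity = 8 + 4 + 13 + 9 + 9 = 43.

43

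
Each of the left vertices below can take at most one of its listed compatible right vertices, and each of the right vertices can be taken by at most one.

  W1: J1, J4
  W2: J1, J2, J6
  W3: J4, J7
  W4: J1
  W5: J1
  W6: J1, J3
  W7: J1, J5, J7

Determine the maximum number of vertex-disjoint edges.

6

Unit-capacity flow: source→left, listed edges, right→sink; max matching = max flow.
Augmenting path W1→J1 (+1); matched 1.
Augmenting path W2→J2 (+1); matched 2.
Augmenting path W3→J4 (+1); matched 3.
Augmenting path W6→J3 (+1); matched 4.
Augmenting path W7→J5 (+1); matched 5.
Augmenting path W4→J1→W1→J4→W3→J7 (+1); matched 6.
No augmenting path remains; maximum matching = 6.
König certificate: {W1, W2, W3, W6, W7, J1} is a vertex cover of size 6 (every listed pair touches it), so no matching can be larger.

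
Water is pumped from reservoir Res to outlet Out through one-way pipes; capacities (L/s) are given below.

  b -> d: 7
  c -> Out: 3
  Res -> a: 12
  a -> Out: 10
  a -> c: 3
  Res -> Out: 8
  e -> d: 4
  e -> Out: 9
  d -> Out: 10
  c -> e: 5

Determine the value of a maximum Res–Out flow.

20

Augment Res→Out: bottleneck 8, flow now 8.
Augment Res→a→Out: bottleneck 10, flow now 18.
Augment Res→a→c→Out: bottleneck 2, flow now 20.
No augmenting path remains; maximum flow = 20.
In the residual graph, reachable from Res: {Res}.
Min-cut edges: Res→a (12), Res→Out (8); capacity 12 + 8 = 20.
This cut is saturated, so no flow can exceed 20.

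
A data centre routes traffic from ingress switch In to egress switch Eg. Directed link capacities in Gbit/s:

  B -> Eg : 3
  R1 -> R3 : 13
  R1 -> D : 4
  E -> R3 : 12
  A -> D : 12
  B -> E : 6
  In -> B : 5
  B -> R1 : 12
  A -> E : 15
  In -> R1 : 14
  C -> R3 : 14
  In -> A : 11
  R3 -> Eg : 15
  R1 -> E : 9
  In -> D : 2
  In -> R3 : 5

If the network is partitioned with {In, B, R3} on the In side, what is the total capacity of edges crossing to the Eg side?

Edges leaving {In, B, R3}: In→R1 (14), In→A (11), In→D (2), B→R1 (12), B→E (6), B→Eg (3), R3→Eg (15).
Cut capacity = 14 + 11 + 2 + 12 + 6 + 3 + 15 = 63.

63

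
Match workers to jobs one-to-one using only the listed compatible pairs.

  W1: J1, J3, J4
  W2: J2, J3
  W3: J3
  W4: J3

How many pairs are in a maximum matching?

3

Unit-capacity flow: source→left, listed edges, right→sink; max matching = max flow.
Augmenting path W1→J1 (+1); matched 1.
Augmenting path W2→J2 (+1); matched 2.
Augmenting path W3→J3 (+1); matched 3.
No augmenting path remains; maximum matching = 3.
König certificate: {W1, W2, J3} is a vertex cover of size 3 (every listed pair touches it), so no matching can be larger.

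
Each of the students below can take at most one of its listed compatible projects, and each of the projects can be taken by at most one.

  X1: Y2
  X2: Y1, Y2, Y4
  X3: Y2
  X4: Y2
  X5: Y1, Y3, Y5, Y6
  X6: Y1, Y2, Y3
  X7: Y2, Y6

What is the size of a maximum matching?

5

Unit-capacity flow: source→left, listed edges, right→sink; max matching = max flow.
Augmenting path X1→Y2 (+1); matched 1.
Augmenting path X2→Y1 (+1); matched 2.
Augmenting path X5→Y3 (+1); matched 3.
Augmenting path X7→Y6 (+1); matched 4.
Augmenting path X6→Y1→X2→Y4 (+1); matched 5.
No augmenting path remains; maximum matching = 5.
König certificate: {X2, X5, X6, X7, Y2} is a vertex cover of size 5 (every listed pair touches it), so no matching can be larger.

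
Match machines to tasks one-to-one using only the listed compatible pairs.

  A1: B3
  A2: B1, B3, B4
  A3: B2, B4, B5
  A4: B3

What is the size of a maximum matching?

Unit-capacity flow: source→left, listed edges, right→sink; max matching = max flow.
Augmenting path A1→B3 (+1); matched 1.
Augmenting path A2→B1 (+1); matched 2.
Augmenting path A3→B2 (+1); matched 3.
No augmenting path remains; maximum matching = 3.
König certificate: {A2, A3, B3} is a vertex cover of size 3 (every listed pair touches it), so no matching can be larger.

3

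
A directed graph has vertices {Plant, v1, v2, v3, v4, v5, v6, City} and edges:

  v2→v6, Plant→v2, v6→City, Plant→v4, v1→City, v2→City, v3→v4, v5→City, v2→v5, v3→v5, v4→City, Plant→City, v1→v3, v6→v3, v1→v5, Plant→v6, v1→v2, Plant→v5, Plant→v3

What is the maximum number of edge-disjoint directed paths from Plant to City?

5

Assign every edge capacity 1; by Menger, the answer equals the max flow.
Path Plant→City (+1); total 1.
Path Plant→v2→City (+1); total 2.
Path Plant→v4→City (+1); total 3.
Path Plant→v5→City (+1); total 4.
Path Plant→v6→City (+1); total 5.
No residual Plant→City path; max flow = 5.
Certifying cut of size 5: {Plant→City, Plant→v2, Plant→v6, v4→City, v5→City}.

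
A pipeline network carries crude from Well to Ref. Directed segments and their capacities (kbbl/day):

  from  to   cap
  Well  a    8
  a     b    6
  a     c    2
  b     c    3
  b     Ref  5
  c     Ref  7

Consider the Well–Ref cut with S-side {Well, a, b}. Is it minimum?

No — its capacity is 10, but the minimum cut has capacity 8.

Given cut capacity: 2 + 3 + 5 = 10.
Augment Well→a→b→Ref: bottleneck 5, flow now 5.
Augment Well→a→c→Ref: bottleneck 2, flow now 7.
Augment Well→a→b→c→Ref: bottleneck 1, flow now 8.
No augmenting path remains; maximum flow = 8.
In the residual graph, reachable from Well: {Well}.
Min-cut edges: Well→a (8); capacity 8 = 8.
Cut capacity 10 exceeds the max flow 8, so it is not minimum.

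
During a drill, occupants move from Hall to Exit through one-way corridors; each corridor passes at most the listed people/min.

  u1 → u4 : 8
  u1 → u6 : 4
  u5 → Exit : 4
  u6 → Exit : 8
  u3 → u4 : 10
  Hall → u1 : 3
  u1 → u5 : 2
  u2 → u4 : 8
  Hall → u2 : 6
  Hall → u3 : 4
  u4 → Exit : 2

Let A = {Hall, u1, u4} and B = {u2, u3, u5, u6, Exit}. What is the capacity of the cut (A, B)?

Edges leaving {Hall, u1, u4}: Hall→u2 (6), Hall→u3 (4), u1→u5 (2), u1→u6 (4), u4→Exit (2).
Cut capacity = 6 + 4 + 2 + 4 + 2 = 18.

18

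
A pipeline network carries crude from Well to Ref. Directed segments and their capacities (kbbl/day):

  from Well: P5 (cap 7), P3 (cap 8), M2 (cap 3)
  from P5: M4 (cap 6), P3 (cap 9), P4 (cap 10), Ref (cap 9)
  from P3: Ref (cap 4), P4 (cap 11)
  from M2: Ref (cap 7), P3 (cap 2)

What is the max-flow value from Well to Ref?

Augment Well→P5→Ref: bottleneck 7, flow now 7.
Augment Well→P3→Ref: bottleneck 4, flow now 11.
Augment Well→M2→Ref: bottleneck 3, flow now 14.
No augmenting path remains; maximum flow = 14.
In the residual graph, reachable from Well: {Well, P3, P4}.
Min-cut edges: Well→P5 (7), Well→M2 (3), P3→Ref (4); capacity 7 + 3 + 4 = 14.
This cut is saturated, so no flow can exceed 14.

14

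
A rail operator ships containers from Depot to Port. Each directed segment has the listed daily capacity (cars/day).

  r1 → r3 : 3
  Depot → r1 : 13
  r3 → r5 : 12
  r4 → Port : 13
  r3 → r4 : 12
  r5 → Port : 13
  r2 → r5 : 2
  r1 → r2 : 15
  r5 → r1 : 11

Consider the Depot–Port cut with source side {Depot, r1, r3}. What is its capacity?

Edges leaving {Depot, r1, r3}: r1→r2 (15), r3→r4 (12), r3→r5 (12).
Cut capacity = 15 + 12 + 12 = 39.

39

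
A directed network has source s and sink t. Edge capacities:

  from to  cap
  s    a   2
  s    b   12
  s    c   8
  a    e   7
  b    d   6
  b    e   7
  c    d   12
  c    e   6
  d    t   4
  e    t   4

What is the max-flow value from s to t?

Augment s→a→e→t: bottleneck 2, flow now 2.
Augment s→b→d→t: bottleneck 4, flow now 6.
Augment s→b→e→t: bottleneck 2, flow now 8.
No augmenting path remains; maximum flow = 8.
In the residual graph, reachable from s: {s, a, b, c, d, e}.
Min-cut edges: d→t (4), e→t (4); capacity 4 + 4 = 8.
This cut is saturated, so no flow can exceed 8.

8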